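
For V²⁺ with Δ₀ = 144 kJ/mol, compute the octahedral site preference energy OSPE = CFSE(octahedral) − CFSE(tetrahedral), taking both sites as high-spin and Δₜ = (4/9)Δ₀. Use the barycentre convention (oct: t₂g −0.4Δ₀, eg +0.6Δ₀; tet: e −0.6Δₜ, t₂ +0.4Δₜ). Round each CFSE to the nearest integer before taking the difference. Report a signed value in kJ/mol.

-122

V is in group 5, so V²⁺ is d³ (5 − 2 = 3).
Octahedral (high-spin): t2g^3 e_g^0, CFSE = 3(−0.4) + 0(+0.6) = -1.2Δ₀ = -1.2 × 144 = -173 kJ/mol.
Tetrahedral: e^2 t2^1, CFSE = 2(−0.6) + 1(+0.4) = -0.8Δₜ = -0.8 × (4/9) × 144 = -51 kJ/mol.
OSPE = -173 − (-51) = -122 kJ/mol.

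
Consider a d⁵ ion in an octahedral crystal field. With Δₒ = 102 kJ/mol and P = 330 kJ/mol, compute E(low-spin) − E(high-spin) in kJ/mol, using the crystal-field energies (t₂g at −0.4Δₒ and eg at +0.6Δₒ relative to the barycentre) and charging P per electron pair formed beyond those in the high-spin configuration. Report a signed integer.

High-spin: t₂g³ eg², CFSE = 0.0Δₒ = 0 kJ/mol.
Low-spin: t₂g⁵ eg⁰, orbital CFSE = -2.0Δₒ = -204 kJ/mol; plus 2 excess pairs × P = +660 kJ/mol; total 456 kJ/mol.
E(LS) − E(HS) = 456 − (0) = 456 kJ/mol.

456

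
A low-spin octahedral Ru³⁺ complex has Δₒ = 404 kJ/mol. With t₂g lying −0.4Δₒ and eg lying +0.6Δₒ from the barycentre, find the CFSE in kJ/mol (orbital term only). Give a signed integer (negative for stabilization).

-808

Ru is in group 8, so Ru³⁺ is d⁵ (8 − 3 = 5).
Configuration: t₂g⁵ eg⁰.
The orbital stabilization is -2.0Δₒ = -2.0 × 404 = -808 kJ/mol.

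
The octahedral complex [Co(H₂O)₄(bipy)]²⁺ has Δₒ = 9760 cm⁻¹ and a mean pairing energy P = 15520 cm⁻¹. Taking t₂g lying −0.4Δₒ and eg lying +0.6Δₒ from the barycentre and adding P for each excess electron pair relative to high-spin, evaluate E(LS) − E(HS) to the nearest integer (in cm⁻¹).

Ligand charges: 4×(+0) from H₂O and 1×(+0) from bipy sum to +0; with overall charge +2, Co is +2.
Co²⁺: group 9, so d-count = 9 − 2 = 7.
High-spin: t₂g⁵ eg², CFSE = -0.8Δₒ = -7808 cm⁻¹.
Low-spin t₂g⁶ eg¹ gives -1.8Δₒ = -17568 cm⁻¹, but forming 1 extra pair costs 1P = 15520 cm⁻¹, so E(LS) = -17568 + 15520 = -2048 cm⁻¹.
E(LS) − E(HS) = -2048 − (-7808) = 5760 cm⁻¹.

5760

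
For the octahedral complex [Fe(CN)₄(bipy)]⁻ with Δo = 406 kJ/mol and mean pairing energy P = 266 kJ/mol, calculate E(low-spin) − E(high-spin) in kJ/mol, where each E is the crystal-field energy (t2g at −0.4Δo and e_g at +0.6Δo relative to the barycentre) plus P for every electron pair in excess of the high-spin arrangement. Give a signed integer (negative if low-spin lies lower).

Ligand charges: 4×(-1) from CN⁻ and 1×(+0) from bipy sum to -4; with overall charge -1, Fe is +3.
Group 8 minus oxidation state +3 gives a d⁵ configuration for Fe³⁺.
High-spin: t2g^3 e_g^2, CFSE = 0.0Δo = 0 kJ/mol.
For low-spin the configuration is t2g^5 e_g^0: orbital energy -2.0 × 406 = -812 kJ/mol, and 2 additional pairs relative to high-spin add 532 kJ/mol, giving -280 kJ/mol.
E(LS) − E(HS) = -280 − (0) = -280 kJ/mol.

-280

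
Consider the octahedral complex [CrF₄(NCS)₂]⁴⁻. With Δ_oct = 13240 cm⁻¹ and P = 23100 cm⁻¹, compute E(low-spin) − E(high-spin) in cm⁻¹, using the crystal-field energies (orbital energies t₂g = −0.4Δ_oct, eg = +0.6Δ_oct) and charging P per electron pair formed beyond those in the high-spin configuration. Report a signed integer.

9860

Ligand charges: 4×(-1) from F⁻ and 2×(-1) from NCS⁻ sum to -6; with overall charge -4, Cr is +2.
Cr sits in group 6; removing 2 electrons leaves Cr²⁺ with 6 − 2 = 4 d electrons.
High-spin d⁴ fills as t₂g³ eg¹ with CFSE 3(−0.4) + 1(+0.6) = -0.6Δ_oct = -7944 cm⁻¹.
For low-spin the configuration is t₂g⁴ eg⁰: orbital energy -1.6 × 13240 = -21184 cm⁻¹, and 1 additional pair relative to high-spin adds 23100 cm⁻¹, giving 1916 cm⁻¹.
Thus E(LS) − E(HS) = 9860 cm⁻¹.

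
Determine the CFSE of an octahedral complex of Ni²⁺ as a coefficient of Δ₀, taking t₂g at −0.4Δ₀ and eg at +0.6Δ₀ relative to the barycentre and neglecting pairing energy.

Ni sits in group 10; removing 2 electrons leaves Ni²⁺ with 10 − 2 = 8 d electrons.
Configuration: t₂g⁶ eg².
CFSE = 6(-0.4Δ₀) + 2(0.6Δ₀) = -2.4Δ₀ + 1.2Δ₀ = -1.2Δ₀.

-1.2 Δ₀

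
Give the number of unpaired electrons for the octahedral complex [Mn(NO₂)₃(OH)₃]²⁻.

Ligand charges: 3×(-1) from NO₂⁻ and 3×(-1) from OH⁻ sum to -6; with overall charge -2, Mn is +4.
Group 7 minus oxidation state +4 gives a d³ configuration for Mn⁴⁺.
Configuration: t₂g³ eg⁰, giving 3 unpaired electrons.

3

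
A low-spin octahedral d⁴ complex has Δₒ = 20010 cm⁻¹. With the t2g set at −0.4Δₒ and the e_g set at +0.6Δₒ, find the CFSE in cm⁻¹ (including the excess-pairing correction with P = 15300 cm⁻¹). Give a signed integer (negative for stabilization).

Configuration: t2g^4 e_g^0.
Orbital CFSE = 4(-0.4) + 0(0.6) = -1.6Δₒ = -1.6 × 20010 = -32016 cm⁻¹.
High-spin d⁴ would be t2g^3 e_g^1 with 0 pairs; low-spin has 1, so 1 excess pair costs +1P = +15300 cm⁻¹.
Overall CFSE = -32016 + 15300 = -16716 cm⁻¹.

-16716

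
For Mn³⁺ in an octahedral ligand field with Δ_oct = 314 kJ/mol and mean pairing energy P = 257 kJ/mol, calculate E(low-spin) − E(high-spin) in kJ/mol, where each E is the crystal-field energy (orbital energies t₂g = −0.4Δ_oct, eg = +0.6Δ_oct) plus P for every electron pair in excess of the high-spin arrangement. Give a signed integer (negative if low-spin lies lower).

-57

Mn sits in group 7; removing 3 electrons leaves Mn³⁺ with 7 − 3 = 4 d electrons.
In the high-spin limit (t₂g³ eg¹) the orbital term is -0.6Δ_oct = -188 kJ/mol, with no excess pairing.
Low-spin t₂g⁴ eg⁰ gives -1.6Δ_oct = -502 kJ/mol, but forming 1 extra pair costs 1P = 257 kJ/mol, so E(LS) = -502 + 257 = -245 kJ/mol.
E(LS) − E(HS) = -245 − (-188) = -57 kJ/mol.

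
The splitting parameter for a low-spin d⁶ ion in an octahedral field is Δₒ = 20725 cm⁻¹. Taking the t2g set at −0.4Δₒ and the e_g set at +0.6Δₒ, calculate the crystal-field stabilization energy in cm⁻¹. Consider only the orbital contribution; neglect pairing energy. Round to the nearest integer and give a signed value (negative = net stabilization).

The d⁶ electrons fill as t2g^6 e_g^0.
The orbital stabilization is -2.4Δₒ = -2.4 × 20725 = -49740 cm⁻¹.

-49740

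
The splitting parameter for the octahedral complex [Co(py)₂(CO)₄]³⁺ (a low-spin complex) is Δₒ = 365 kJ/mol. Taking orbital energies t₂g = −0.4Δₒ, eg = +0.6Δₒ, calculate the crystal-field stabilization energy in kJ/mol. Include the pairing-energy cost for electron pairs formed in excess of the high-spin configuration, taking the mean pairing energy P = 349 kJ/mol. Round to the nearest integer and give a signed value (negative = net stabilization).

-178

Ligand charges: 2×(+0) from py and 4×(+0) from CO sum to +0; with overall charge +3, Co is +3.
Co³⁺: group 9, so d-count = 9 − 3 = 6.
The d⁶ electrons fill as t₂g⁶ eg⁰.
CFSE(orbital) = 6×(-0.4Δₒ) + 0×(0.6Δₒ) = -2.4Δₒ; with Δₒ = 365 kJ/mol that is -876 kJ/mol.
Relative to high-spin t₂g⁴ eg² (1 paired), the low-spin configuration has 2 additional pairs, contributing +2 × 349 = +698 kJ/mol.
Combining: -876 + 698 = -178 kJ/mol.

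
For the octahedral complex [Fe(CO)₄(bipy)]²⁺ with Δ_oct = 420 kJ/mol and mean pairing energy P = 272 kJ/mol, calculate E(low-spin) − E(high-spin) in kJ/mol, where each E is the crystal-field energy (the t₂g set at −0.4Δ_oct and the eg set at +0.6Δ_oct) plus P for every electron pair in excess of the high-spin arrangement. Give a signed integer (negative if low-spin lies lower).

Ligand charges: 4×(+0) from CO and 1×(+0) from bipy sum to +0; with overall charge +2, Fe is +2.
Fe sits in group 8; removing 2 electrons leaves Fe²⁺ with 8 − 2 = 6 d electrons.
High-spin: t₂g⁴ eg², CFSE = -0.4Δ_oct = -168 kJ/mol.
For low-spin the configuration is t₂g⁶ eg⁰: orbital energy -2.4 × 420 = -1008 kJ/mol, and 2 additional pairs relative to high-spin add 544 kJ/mol, giving -464 kJ/mol.
Thus E(LS) − E(HS) = -296 kJ/mol.

-296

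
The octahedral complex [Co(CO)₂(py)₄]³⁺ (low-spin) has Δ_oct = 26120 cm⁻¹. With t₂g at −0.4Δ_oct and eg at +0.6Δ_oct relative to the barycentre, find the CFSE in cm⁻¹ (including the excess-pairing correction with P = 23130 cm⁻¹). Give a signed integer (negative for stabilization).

Ligand charges: 2×(+0) from CO and 4×(+0) from py sum to +0; with overall charge +3, Co is +3.
Co is in group 9, so Co³⁺ is d⁶ (9 − 3 = 6).
The d⁶ electrons fill as t₂g⁶ eg⁰.
The orbital stabilization is -2.4Δ_oct = -2.4 × 26120 = -62688 cm⁻¹.
High-spin d⁶ would be t₂g⁴ eg² with 1 pair; low-spin has 3, so 2 excess pairs cost +2P = +46260 cm⁻¹.
Net CFSE = -62688 + 46260 = -16428 cm⁻¹.

-16428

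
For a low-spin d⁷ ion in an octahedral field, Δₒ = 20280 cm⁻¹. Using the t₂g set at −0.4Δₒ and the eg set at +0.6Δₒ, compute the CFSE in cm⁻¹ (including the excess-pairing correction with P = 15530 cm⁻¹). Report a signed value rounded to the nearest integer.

Electron filling gives t₂g⁶ eg¹.
Orbital CFSE = 6(-0.4) + 1(0.6) = -1.8Δₒ = -1.8 × 20280 = -36504 cm⁻¹.
High-spin d⁷ would be t₂g⁵ eg² with 2 pairs; low-spin has 3, so 1 excess pair costs +1P = +15530 cm⁻¹.
Net CFSE = -36504 + 15530 = -20974 cm⁻¹.

-20974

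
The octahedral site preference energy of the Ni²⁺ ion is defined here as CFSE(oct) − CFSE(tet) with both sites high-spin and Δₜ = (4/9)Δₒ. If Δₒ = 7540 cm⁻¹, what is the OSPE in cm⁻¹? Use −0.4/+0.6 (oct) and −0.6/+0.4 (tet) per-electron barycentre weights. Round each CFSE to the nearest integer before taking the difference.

Ni sits in group 10; removing 2 electrons leaves Ni²⁺ with 10 − 2 = 8 d electrons.
Octahedral high-spin t2g^6 e_g^2: CFSE = -1.2 × 7540 = -9048 cm⁻¹.
Tetrahedral e^4 t2^4 gives -0.8Δₜ = -0.8 × (4/9) × 7540 = -2681 cm⁻¹.
Subtracting, OSPE = -9048 − (-2681) = -6367 cm⁻¹.

-6367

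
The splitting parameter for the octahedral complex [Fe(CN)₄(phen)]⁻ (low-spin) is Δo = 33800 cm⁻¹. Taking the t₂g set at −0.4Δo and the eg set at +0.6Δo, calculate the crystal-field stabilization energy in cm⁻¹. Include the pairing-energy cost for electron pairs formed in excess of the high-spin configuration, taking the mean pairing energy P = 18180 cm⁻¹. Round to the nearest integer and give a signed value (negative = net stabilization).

-31240

Ligand charges: 4×(-1) from CN⁻ and 1×(+0) from phen sum to -4; with overall charge -1, Fe is +3.
Fe is in group 8, so Fe³⁺ is d⁵ (8 − 3 = 5).
The d⁵ electrons fill as t₂g⁵ eg⁰.
The orbital stabilization is -2.0Δo = -2.0 × 33800 = -67600 cm⁻¹.
High-spin d⁵ would be t₂g³ eg² with 0 pairs; low-spin has 2, so 2 excess pairs cost +2P = +36360 cm⁻¹.
Overall CFSE = -67600 + 36360 = -31240 cm⁻¹.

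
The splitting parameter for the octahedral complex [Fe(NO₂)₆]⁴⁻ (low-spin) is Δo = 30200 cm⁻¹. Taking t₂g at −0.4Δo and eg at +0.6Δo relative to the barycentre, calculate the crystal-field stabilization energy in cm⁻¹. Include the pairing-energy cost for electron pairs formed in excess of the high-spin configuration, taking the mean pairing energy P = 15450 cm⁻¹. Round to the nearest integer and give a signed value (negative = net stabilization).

-41580

Each NO₂⁻ contributes -1; 6 × (-1) = -6. With overall charge -4, Fe is in the +2 oxidation state.
Fe is in group 8, so Fe²⁺ is d⁶ (8 − 2 = 6).
The d⁶ electrons fill as t₂g⁶ eg⁰.
Orbital CFSE = 6(-0.4) + 0(0.6) = -2.4Δo = -2.4 × 30200 = -72480 cm⁻¹.
Relative to high-spin t₂g⁴ eg² (1 paired), the low-spin configuration has 2 additional pairs, contributing +2 × 15450 = +30900 cm⁻¹.
Combining: -72480 + 30900 = -41580 cm⁻¹.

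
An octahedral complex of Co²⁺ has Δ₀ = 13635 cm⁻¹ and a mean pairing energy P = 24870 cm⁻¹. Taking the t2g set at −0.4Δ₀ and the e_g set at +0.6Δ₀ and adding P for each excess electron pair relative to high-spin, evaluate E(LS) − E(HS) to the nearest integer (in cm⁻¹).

11235

Co²⁺: group 9, so d-count = 9 − 2 = 7.
High-spin d⁷ fills as t2g^5 e_g^2 with CFSE 5(−0.4) + 2(+0.6) = -0.8Δ₀ = -10908 cm⁻¹.
Low-spin t2g^6 e_g^1 gives -1.8Δ₀ = -24543 cm⁻¹, but forming 1 extra pair costs 1P = 24870 cm⁻¹, so E(LS) = -24543 + 24870 = 327 cm⁻¹.
Thus E(LS) − E(HS) = 11235 cm⁻¹.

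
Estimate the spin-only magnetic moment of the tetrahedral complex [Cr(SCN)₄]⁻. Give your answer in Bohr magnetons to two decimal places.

3.87 Bohr magnetons

Each SCN⁻ contributes -1; 4 × (-1) = -4. With overall charge -1, Cr is in the +3 oxidation state.
Cr³⁺: group 6, so d-count = 6 − 3 = 3.
With tetrahedral geometry the complex is necessarily high-spin.
Configuration: e² t₂¹ → 3 unpaired electrons.
μ(spin-only) = √[3(3+2)] = √15 ≈ 3.87 Bohr magnetons.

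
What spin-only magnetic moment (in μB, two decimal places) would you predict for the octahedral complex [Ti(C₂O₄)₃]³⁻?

1.73 μB

Each C₂O₄²⁻ contributes -2; 3 × (-2) = -6. With overall charge -3, Ti is in the +3 oxidation state.
Ti³⁺: group 4, so d-count = 4 − 3 = 1.
For octahedral d¹ the high- and low-spin configurations coincide.
Configuration: t₂g¹ eg⁰ → 1 unpaired electron.
μ(spin-only) = √[1(1+2)] = √3 ≈ 1.73 μB.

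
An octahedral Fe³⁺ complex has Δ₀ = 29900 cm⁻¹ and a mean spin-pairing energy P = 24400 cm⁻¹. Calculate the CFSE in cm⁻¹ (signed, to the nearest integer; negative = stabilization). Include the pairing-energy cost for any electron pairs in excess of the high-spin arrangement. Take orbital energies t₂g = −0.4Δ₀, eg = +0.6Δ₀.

Fe sits in group 8; removing 3 electrons leaves Fe³⁺ with 8 − 3 = 5 d electrons.
Since Δ₀ = 29900 cm⁻¹ > P = 24400 cm⁻¹, the complex adopts the low-spin configuration.
Configuration: t₂g⁵ eg⁰.
Orbital CFSE = -2.0Δ₀ = -2.0 × 29900 = -59800 cm⁻¹.
Excess pairs vs high-spin: 2 − 0 = 2; pairing cost = +48800 cm⁻¹.
Net CFSE = -59800 + 48800 = -11000 cm⁻¹.

-11000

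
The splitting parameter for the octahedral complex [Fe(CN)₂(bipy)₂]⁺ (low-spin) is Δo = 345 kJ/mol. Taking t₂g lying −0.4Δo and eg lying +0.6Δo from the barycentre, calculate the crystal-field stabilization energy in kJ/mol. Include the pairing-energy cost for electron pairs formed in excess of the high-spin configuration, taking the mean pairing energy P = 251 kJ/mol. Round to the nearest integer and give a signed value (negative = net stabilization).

Ligand charges: 2×(-1) from CN⁻ and 2×(+0) from bipy sum to -2; with overall charge +1, Fe is +3.
Fe is in group 8, so Fe³⁺ is d⁵ (8 − 3 = 5).
The d⁵ electrons fill as t₂g⁵ eg⁰.
The orbital stabilization is -2.0Δo = -2.0 × 345 = -690 kJ/mol.
Relative to high-spin t₂g³ eg² (0 paired), the low-spin configuration has 2 additional pairs, contributing +2 × 251 = +502 kJ/mol.
Combining: -690 + 502 = -188 kJ/mol.

-188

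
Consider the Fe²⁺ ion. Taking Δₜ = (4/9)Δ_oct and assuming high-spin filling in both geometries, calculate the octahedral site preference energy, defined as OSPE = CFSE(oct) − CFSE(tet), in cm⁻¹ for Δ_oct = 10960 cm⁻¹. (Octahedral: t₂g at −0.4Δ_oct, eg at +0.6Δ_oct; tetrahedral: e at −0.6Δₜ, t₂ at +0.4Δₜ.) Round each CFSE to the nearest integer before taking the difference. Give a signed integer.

Fe sits in group 8; removing 2 electrons leaves Fe²⁺ with 8 − 2 = 6 d electrons.
In an octahedral site d⁶ (HS) is t₂g⁴ eg², giving CFSE(oct) = -0.4Δ_oct = -4384 cm⁻¹.
In a tetrahedral site the filling is e³ t₂³: CFSE(tet) = -0.6Δₜ = -0.6 × (4/9)(10960) = -2923 cm⁻¹.
OSPE = -4384 − (-2923) = -1461 cm⁻¹.

-1461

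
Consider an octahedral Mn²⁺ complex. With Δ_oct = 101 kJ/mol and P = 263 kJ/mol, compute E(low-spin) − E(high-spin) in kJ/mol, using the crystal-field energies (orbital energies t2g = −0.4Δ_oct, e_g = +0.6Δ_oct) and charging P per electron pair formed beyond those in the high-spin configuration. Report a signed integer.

Mn²⁺: group 7, so d-count = 7 − 2 = 5.
High-spin: t2g^3 e_g^2, CFSE = 0.0Δ_oct = 0 kJ/mol.
For low-spin the configuration is t2g^5 e_g^0: orbital energy -2.0 × 101 = -202 kJ/mol, and 2 additional pairs relative to high-spin add 526 kJ/mol, giving 324 kJ/mol.
The difference is 324 − (0) = 324 kJ/mol, so high-spin lies lower.

324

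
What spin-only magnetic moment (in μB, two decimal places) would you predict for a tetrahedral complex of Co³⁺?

Co is in group 9, so Co³⁺ is d⁶ (9 − 3 = 6).
Tetrahedral fields are weak (Δₜ ≈ 4/9 Δₒ), so electrons fill high-spin.
Configuration: e^3 t2^3 → 4 unpaired electrons.
μ(spin-only) = √[4(4+2)] = √24 ≈ 4.90 μB.

4.90 μB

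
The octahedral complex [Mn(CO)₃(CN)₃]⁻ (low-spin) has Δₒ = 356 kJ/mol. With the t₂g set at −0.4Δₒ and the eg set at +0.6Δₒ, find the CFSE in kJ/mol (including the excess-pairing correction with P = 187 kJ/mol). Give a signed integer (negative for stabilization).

Ligand charges: 3×(+0) from CO and 3×(-1) from CN⁻ sum to -3; with overall charge -1, Mn is +2.
Mn sits in group 7; removing 2 electrons leaves Mn²⁺ with 7 − 2 = 5 d electrons.
The d⁵ electrons fill as t₂g⁵ eg⁰.
The orbital stabilization is -2.0Δₒ = -2.0 × 356 = -712 kJ/mol.
Pairing penalty: 2 pairs vs 0 in the high-spin reference → 2 extra × P = 374 kJ/mol.
Net CFSE = -712 + 374 = -338 kJ/mol.

-338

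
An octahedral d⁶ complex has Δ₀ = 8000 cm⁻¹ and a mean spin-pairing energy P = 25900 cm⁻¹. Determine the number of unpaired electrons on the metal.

4

Since Δ₀ = 8000 cm⁻¹ < P = 25900 cm⁻¹, the complex adopts the high-spin configuration.
Filling d⁶ accordingly: t2g^4 e_g^2.
Unpaired electrons: 4.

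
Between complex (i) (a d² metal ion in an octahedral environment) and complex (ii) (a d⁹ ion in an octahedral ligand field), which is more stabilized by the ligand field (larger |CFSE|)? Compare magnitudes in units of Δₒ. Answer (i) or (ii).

(i)

(i): For octahedral d² the high- and low-spin configurations coincide; t2g^2 e_g^0, CFSE = -0.8Δₒ.
(ii): For octahedral d⁹ the high- and low-spin configurations coincide; t₂g⁶ eg³, CFSE = -0.6Δₒ.
So (i) has the larger |CFSE|.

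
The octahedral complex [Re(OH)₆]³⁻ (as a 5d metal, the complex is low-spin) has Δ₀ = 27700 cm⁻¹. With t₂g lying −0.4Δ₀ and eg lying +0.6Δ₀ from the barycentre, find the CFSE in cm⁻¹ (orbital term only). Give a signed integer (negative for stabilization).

-44320

Each OH⁻ contributes -1; 6 × (-1) = -6. With overall charge -3, Re is in the +3 oxidation state.
Re is in group 7, so Re³⁺ is d⁴ (7 − 3 = 4).
The d⁴ electrons fill as t₂g⁴ eg⁰.
CFSE(orbital) = 4×(-0.4Δ₀) + 0×(0.6Δ₀) = -1.6Δ₀; with Δ₀ = 27700 cm⁻¹ that is -44320 cm⁻¹.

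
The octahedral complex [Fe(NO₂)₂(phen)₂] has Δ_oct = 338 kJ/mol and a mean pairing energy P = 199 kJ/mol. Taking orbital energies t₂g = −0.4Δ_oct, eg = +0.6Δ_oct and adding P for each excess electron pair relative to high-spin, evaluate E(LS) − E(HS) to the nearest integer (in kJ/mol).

-278

Ligand charges: 2×(-1) from NO₂⁻ and 2×(+0) from phen sum to -2; with overall charge +0, Fe is +2.
Fe is in group 8, so Fe²⁺ is d⁶ (8 − 2 = 6).
In the high-spin limit (t₂g⁴ eg²) the orbital term is -0.4Δ_oct = -135 kJ/mol, with no excess pairing.
For low-spin the configuration is t₂g⁶ eg⁰: orbital energy -2.4 × 338 = -811 kJ/mol, and 2 additional pairs relative to high-spin add 398 kJ/mol, giving -413 kJ/mol.
E(LS) − E(HS) = -413 − (-135) = -278 kJ/mol.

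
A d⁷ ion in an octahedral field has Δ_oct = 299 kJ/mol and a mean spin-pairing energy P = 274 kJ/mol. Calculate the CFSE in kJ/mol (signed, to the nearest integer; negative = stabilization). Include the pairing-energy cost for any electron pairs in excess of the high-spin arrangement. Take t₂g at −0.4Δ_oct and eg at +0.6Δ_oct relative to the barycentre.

-264

Δ_oct > P, so pairing is preferred: the ground state is low-spin.
Configuration: t₂g⁶ eg¹.
Orbital CFSE = -1.8Δ_oct = -1.8 × 299 = -538 kJ/mol.
Excess pairs vs high-spin: 3 − 2 = 1; pairing cost = +274 kJ/mol.
Net CFSE = -538 + 274 = -264 kJ/mol.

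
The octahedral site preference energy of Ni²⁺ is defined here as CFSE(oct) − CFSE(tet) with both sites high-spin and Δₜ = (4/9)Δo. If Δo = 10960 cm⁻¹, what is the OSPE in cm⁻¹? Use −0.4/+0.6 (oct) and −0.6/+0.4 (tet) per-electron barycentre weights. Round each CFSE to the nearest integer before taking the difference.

Ni sits in group 10; removing 2 electrons leaves Ni²⁺ with 10 − 2 = 8 d electrons.
In an octahedral site d⁸ (HS) is t₂g⁶ eg², giving CFSE(oct) = -1.2Δo = -13152 cm⁻¹.
In a tetrahedral site the filling is e⁴ t₂⁴: CFSE(tet) = -0.8Δₜ = -0.8 × (4/9)(10960) = -3897 cm⁻¹.
Subtracting, OSPE = -13152 − (-3897) = -9255 cm⁻¹.

-9255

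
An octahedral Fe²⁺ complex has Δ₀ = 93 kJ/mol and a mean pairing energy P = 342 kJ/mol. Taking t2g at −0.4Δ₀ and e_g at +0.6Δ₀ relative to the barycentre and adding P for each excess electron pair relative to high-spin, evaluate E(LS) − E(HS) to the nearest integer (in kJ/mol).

498

Fe sits in group 8; removing 2 electrons leaves Fe²⁺ with 8 − 2 = 6 d electrons.
High-spin d⁶ fills as t2g^4 e_g^2 with CFSE 4(−0.4) + 2(+0.6) = -0.4Δ₀ = -37 kJ/mol.
Low-spin t2g^6 e_g^0 gives -2.4Δ₀ = -223 kJ/mol, but forming 2 extra pairs costs 2P = 684 kJ/mol, so E(LS) = -223 + 684 = 461 kJ/mol.
The difference is 461 − (-37) = 498 kJ/mol, so high-spin lies lower.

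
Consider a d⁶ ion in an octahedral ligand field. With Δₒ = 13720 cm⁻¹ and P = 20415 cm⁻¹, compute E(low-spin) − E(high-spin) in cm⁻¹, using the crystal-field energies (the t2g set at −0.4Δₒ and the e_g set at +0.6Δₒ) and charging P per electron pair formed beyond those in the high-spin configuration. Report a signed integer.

13390

High-spin d⁶ fills as t2g^4 e_g^2 with CFSE 4(−0.4) + 2(+0.6) = -0.4Δₒ = -5488 cm⁻¹.
Low-spin t2g^6 e_g^0 gives -2.4Δₒ = -32928 cm⁻¹, but forming 2 extra pairs costs 2P = 40830 cm⁻¹, so E(LS) = -32928 + 40830 = 7902 cm⁻¹.
Thus E(LS) − E(HS) = 13390 cm⁻¹.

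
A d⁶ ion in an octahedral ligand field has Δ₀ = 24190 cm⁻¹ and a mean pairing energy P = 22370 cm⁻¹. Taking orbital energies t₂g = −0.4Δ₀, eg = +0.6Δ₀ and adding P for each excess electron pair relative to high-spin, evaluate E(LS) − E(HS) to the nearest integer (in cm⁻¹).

In the high-spin limit (t₂g⁴ eg²) the orbital term is -0.4Δ₀ = -9676 cm⁻¹, with no excess pairing.
Low-spin: t₂g⁶ eg⁰, orbital CFSE = -2.4Δ₀ = -58056 cm⁻¹; plus 2 excess pairs × P = +44740 cm⁻¹; total -13316 cm⁻¹.
E(LS) − E(HS) = -13316 − (-9676) = -3640 cm⁻¹.

-3640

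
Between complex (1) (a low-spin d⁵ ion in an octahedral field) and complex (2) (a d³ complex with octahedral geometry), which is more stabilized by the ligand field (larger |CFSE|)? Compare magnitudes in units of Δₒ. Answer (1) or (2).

(1)

(1): t2g^5 e_g^0, CFSE = -2.0Δₒ.
(2): t₂g³ eg⁰, CFSE = -1.2Δₒ.
So (1) has the larger |CFSE|.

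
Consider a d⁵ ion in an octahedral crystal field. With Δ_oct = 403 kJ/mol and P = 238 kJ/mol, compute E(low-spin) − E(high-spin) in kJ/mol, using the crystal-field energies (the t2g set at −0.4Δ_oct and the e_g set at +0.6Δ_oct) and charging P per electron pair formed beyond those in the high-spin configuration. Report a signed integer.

High-spin d⁵ fills as t2g^3 e_g^2 with CFSE 3(−0.4) + 2(+0.6) = 0.0Δ_oct = 0 kJ/mol.
For low-spin the configuration is t2g^5 e_g^0: orbital energy -2.0 × 403 = -806 kJ/mol, and 2 additional pairs relative to high-spin add 476 kJ/mol, giving -330 kJ/mol.
E(LS) − E(HS) = -330 − (0) = -330 kJ/mol.

-330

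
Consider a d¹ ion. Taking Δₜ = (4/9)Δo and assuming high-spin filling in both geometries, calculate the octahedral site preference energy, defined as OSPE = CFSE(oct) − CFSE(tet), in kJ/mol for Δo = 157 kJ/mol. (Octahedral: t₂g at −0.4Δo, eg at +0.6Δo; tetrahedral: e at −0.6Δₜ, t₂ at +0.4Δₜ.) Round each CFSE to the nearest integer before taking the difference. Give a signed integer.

Octahedral high-spin t₂g¹ eg⁰: CFSE = -0.4 × 157 = -63 kJ/mol.
Tetrahedral e¹ t₂⁰ gives -0.6Δₜ = -0.6 × (4/9) × 157 = -42 kJ/mol.
OSPE = CFSE(oct) − CFSE(tet) = -63 − (-42) = -21 kJ/mol.

-21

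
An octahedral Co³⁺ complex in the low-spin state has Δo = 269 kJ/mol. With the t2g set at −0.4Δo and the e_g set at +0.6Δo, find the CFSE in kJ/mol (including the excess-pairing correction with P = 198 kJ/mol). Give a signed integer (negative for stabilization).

Group 9 minus oxidation state +3 gives a d⁶ configuration for Co³⁺.
Electron filling gives t2g^6 e_g^0.
Orbital CFSE = 6(-0.4) + 0(0.6) = -2.4Δo = -2.4 × 269 = -646 kJ/mol.
Pairing penalty: 3 pairs vs 1 in the high-spin reference → 2 extra × P = 396 kJ/mol.
Net CFSE = -646 + 396 = -250 kJ/mol.

-250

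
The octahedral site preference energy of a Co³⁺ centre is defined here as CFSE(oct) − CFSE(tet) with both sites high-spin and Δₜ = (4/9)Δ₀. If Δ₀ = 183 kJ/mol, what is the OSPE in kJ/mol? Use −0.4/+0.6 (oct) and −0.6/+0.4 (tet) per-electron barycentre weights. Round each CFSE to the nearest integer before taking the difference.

-24

Co³⁺: group 9, so d-count = 9 − 3 = 6.
Octahedral (high-spin): t₂g⁴ eg², CFSE = 4(−0.4) + 2(+0.6) = -0.4Δ₀ = -0.4 × 183 = -73 kJ/mol.
Tetrahedral: e³ t₂³, CFSE = 3(−0.6) + 3(+0.4) = -0.6Δₜ = -0.6 × (4/9) × 183 = -49 kJ/mol.
Subtracting, OSPE = -73 − (-49) = -24 kJ/mol.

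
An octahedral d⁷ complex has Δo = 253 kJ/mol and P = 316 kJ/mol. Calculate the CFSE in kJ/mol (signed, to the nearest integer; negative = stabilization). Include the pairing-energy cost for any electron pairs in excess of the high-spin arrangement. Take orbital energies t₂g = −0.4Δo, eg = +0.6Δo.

Δo < P, so pairing is avoided: the ground state is high-spin.
Filling d⁷ accordingly: t₂g⁵ eg².
Orbital CFSE = -0.8Δo = -0.8 × 253 = -202 kJ/mol.
High-spin has no excess pairs, so no pairing correction applies.

-202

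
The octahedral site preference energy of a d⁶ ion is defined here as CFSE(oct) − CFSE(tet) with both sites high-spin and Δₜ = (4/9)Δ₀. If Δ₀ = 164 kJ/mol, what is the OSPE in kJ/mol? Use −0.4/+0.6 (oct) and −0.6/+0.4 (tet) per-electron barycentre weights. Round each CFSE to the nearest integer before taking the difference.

-22

Octahedral (high-spin): t2g^4 e_g^2, CFSE = 4(−0.4) + 2(+0.6) = -0.4Δ₀ = -0.4 × 164 = -66 kJ/mol.
Tetrahedral: e^3 t2^3, CFSE = 3(−0.6) + 3(+0.4) = -0.6Δₜ = -0.6 × (4/9) × 164 = -44 kJ/mol.
OSPE = CFSE(oct) − CFSE(tet) = -66 − (-44) = -22 kJ/mol.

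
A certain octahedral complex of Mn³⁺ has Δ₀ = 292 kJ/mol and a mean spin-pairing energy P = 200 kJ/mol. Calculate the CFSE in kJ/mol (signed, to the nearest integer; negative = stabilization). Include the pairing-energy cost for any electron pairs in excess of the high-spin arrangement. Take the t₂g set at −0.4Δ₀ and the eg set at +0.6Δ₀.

-267

Mn sits in group 7; removing 3 electrons leaves Mn³⁺ with 7 − 3 = 4 d electrons.
Δ₀ > P, so pairing is preferred: the ground state is low-spin.
Filling d⁴ accordingly: t₂g⁴ eg⁰.
Orbital CFSE = -1.6Δ₀ = -1.6 × 292 = -467 kJ/mol.
Excess pairs vs high-spin: 1 − 0 = 1; pairing cost = +200 kJ/mol.
Net CFSE = -467 + 200 = -267 kJ/mol.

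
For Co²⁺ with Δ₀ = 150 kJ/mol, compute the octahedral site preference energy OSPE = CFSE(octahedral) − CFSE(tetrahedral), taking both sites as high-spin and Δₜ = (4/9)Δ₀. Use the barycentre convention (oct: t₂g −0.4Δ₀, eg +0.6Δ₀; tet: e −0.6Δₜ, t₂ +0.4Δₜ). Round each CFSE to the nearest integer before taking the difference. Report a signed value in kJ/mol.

Co²⁺: group 9, so d-count = 9 − 2 = 7.
In an octahedral site d⁷ (HS) is t₂g⁵ eg², giving CFSE(oct) = -0.8Δ₀ = -120 kJ/mol.
Tetrahedral e⁴ t₂³ gives -1.2Δₜ = -1.2 × (4/9) × 150 = -80 kJ/mol.
Subtracting, OSPE = -120 − (-80) = -40 kJ/mol.

-40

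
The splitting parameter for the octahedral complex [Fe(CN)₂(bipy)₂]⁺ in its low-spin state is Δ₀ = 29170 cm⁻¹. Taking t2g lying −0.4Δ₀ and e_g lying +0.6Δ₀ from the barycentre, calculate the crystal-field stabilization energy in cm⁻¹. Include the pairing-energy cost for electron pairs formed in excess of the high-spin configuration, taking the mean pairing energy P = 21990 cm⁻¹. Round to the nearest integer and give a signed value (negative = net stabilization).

-14360

Ligand charges: 2×(-1) from CN⁻ and 2×(+0) from bipy sum to -2; with overall charge +1, Fe is +3.
Fe sits in group 8; removing 3 electrons leaves Fe³⁺ with 8 − 3 = 5 d electrons.
The d⁵ electrons fill as t2g^5 e_g^0.
CFSE(orbital) = 5×(-0.4Δ₀) + 0×(0.6Δ₀) = -2.0Δ₀; with Δ₀ = 29170 cm⁻¹ that is -58340 cm⁻¹.
Pairing penalty: 2 pairs vs 0 in the high-spin reference → 2 extra × P = 43980 cm⁻¹.
Overall CFSE = -58340 + 43980 = -14360 cm⁻¹.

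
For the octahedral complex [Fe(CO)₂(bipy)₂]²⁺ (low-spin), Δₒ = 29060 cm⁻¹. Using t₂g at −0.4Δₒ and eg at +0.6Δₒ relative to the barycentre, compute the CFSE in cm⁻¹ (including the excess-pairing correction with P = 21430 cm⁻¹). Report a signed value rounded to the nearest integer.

-26884

Ligand charges: 2×(+0) from CO and 2×(+0) from bipy sum to +0; with overall charge +2, Fe is +2.
Group 8 minus oxidation state +2 gives a d⁶ configuration for Fe²⁺.
The d⁶ electrons fill as t₂g⁶ eg⁰.
Orbital CFSE = 6(-0.4) + 0(0.6) = -2.4Δₒ = -2.4 × 29060 = -69744 cm⁻¹.
Relative to high-spin t₂g⁴ eg² (1 paired), the low-spin configuration has 2 additional pairs, contributing +2 × 21430 = +42860 cm⁻¹.
Combining: -69744 + 42860 = -26884 cm⁻¹.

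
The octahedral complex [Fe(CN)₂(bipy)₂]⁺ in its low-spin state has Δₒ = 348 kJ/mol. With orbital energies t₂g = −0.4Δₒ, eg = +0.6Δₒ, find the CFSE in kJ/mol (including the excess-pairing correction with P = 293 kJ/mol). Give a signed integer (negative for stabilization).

-110

Ligand charges: 2×(-1) from CN⁻ and 2×(+0) from bipy sum to -2; with overall charge +1, Fe is +3.
Group 8 minus oxidation state +3 gives a d⁵ configuration for Fe³⁺.
Configuration: t₂g⁵ eg⁰.
Orbital CFSE = 5(-0.4) + 0(0.6) = -2.0Δₒ = -2.0 × 348 = -696 kJ/mol.
Relative to high-spin t₂g³ eg² (0 paired), the low-spin configuration has 2 additional pairs, contributing +2 × 293 = +586 kJ/mol.
Combining: -696 + 586 = -110 kJ/mol.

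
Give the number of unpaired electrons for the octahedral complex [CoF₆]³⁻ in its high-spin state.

Each F⁻ contributes -1; 6 × (-1) = -6. With overall charge -3, Co is in the +3 oxidation state.
Co is in group 9, so Co³⁺ is d⁶ (9 − 3 = 6).
Configuration: t₂g⁴ eg², giving 4 unpaired electrons.

4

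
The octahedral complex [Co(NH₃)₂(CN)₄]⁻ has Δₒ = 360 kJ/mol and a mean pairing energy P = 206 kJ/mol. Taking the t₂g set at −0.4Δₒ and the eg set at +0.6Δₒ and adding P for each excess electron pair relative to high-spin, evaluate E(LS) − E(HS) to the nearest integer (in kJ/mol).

-308

Ligand charges: 2×(+0) from NH₃ and 4×(-1) from CN⁻ sum to -4; with overall charge -1, Co is +3.
Group 9 minus oxidation state +3 gives a d⁶ configuration for Co³⁺.
High-spin d⁶ fills as t₂g⁴ eg² with CFSE 4(−0.4) + 2(+0.6) = -0.4Δₒ = -144 kJ/mol.
For low-spin the configuration is t₂g⁶ eg⁰: orbital energy -2.4 × 360 = -864 kJ/mol, and 2 additional pairs relative to high-spin add 412 kJ/mol, giving -452 kJ/mol.
Thus E(LS) − E(HS) = -308 kJ/mol.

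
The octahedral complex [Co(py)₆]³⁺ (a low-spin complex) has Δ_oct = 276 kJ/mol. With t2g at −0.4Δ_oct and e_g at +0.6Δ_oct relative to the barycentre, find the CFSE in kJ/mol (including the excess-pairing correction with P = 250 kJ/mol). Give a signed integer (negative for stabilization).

-162

py is neutral, so the +3 overall charge sits on Co: oxidation state +3.
Co³⁺: group 9, so d-count = 9 − 3 = 6.
Configuration: t2g^6 e_g^0.
CFSE(orbital) = 6×(-0.4Δ_oct) + 0×(0.6Δ_oct) = -2.4Δ_oct; with Δ_oct = 276 kJ/mol that is -662 kJ/mol.
High-spin d⁶ would be t2g^4 e_g^2 with 1 pair; low-spin has 3, so 2 excess pairs cost +2P = +500 kJ/mol.
Net CFSE = -662 + 500 = -162 kJ/mol.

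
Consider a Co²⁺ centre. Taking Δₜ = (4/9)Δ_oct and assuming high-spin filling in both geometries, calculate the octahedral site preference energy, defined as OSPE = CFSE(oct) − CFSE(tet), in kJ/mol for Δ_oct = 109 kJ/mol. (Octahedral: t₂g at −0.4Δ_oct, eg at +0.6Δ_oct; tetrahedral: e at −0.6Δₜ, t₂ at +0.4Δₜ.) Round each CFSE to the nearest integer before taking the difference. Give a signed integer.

Co sits in group 9; removing 2 electrons leaves Co²⁺ with 9 − 2 = 7 d electrons.
Octahedral (high-spin): t2g^5 e_g^2, CFSE = 5(−0.4) + 2(+0.6) = -0.8Δ_oct = -0.8 × 109 = -87 kJ/mol.
Tetrahedral: e^4 t2^3, CFSE = 4(−0.6) + 3(+0.4) = -1.2Δₜ = -1.2 × (4/9) × 109 = -58 kJ/mol.
Subtracting, OSPE = -87 − (-58) = -29 kJ/mol.

-29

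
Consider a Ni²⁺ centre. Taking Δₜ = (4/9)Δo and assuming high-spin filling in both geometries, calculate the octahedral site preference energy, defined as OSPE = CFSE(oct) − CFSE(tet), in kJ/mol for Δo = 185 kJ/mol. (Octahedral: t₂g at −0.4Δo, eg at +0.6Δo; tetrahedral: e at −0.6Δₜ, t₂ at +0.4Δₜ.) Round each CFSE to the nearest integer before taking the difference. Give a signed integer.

Ni²⁺: group 10, so d-count = 10 − 2 = 8.
Octahedral high-spin t2g^6 e_g^2: CFSE = -1.2 × 185 = -222 kJ/mol.
In a tetrahedral site the filling is e^4 t2^4: CFSE(tet) = -0.8Δₜ = -0.8 × (4/9)(185) = -66 kJ/mol.
OSPE = CFSE(oct) − CFSE(tet) = -222 − (-66) = -156 kJ/mol.

-156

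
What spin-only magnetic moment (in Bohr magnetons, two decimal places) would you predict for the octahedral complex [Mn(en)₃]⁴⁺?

3.87 Bohr magnetons

en is neutral, so the +4 overall charge sits on Mn: oxidation state +4.
Mn is in group 7, so Mn⁴⁺ is d³ (7 − 4 = 3).
For octahedral d³ the high- and low-spin configurations coincide.
Configuration: t2g^3 e_g^0 → 3 unpaired electrons.
μ(spin-only) = √[3(3+2)] = √15 ≈ 3.87 Bohr magnetons.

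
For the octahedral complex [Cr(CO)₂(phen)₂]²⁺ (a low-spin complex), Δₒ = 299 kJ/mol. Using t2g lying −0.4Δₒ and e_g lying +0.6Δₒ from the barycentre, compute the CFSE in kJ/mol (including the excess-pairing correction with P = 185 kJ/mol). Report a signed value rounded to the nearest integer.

Ligand charges: 2×(+0) from CO and 2×(+0) from phen sum to +0; with overall charge +2, Cr is +2.
Cr sits in group 6; removing 2 electrons leaves Cr²⁺ with 6 − 2 = 4 d electrons.
Configuration: t2g^4 e_g^0.
Orbital CFSE = 4(-0.4) + 0(0.6) = -1.6Δₒ = -1.6 × 299 = -478 kJ/mol.
Pairing penalty: 1 pair vs 0 in the high-spin reference → 1 extra × P = 185 kJ/mol.
Net CFSE = -478 + 185 = -293 kJ/mol.

-293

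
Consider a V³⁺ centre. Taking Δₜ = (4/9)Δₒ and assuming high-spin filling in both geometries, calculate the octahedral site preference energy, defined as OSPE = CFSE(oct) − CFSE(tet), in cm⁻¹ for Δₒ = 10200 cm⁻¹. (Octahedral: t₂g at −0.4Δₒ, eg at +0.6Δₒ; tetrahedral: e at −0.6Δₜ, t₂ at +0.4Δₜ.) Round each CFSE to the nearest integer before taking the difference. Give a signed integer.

-2720

V³⁺: group 5, so d-count = 5 − 3 = 2.
Octahedral high-spin t2g^2 e_g^0: CFSE = -0.8 × 10200 = -8160 cm⁻¹.
Tetrahedral: e^2 t2^0, CFSE = 2(−0.6) + 0(+0.4) = -1.2Δₜ = -1.2 × (4/9) × 10200 = -5440 cm⁻¹.
Subtracting, OSPE = -8160 − (-5440) = -2720 cm⁻¹.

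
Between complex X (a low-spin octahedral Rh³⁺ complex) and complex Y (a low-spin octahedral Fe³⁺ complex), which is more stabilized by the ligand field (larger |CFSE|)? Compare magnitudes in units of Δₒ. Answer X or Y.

X: Rh is in group 9, so Rh³⁺ is d⁶ (9 − 3 = 6); t₂g⁶ eg⁰, CFSE = -2.4Δₒ.
Y: Group 8 minus oxidation state +3 gives a d⁵ configuration for Fe³⁺; t2g^5 e_g^0, CFSE = -2.0Δₒ.
So X has the larger |CFSE|.

X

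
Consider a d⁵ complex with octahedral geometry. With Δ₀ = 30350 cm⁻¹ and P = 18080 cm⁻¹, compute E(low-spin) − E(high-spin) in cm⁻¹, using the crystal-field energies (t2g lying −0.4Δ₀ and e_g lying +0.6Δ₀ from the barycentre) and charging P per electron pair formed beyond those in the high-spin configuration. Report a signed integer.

In the high-spin limit (t2g^3 e_g^2) the orbital term is 0.0Δ₀ = 0 cm⁻¹, with no excess pairing.
Low-spin: t2g^5 e_g^0, orbital CFSE = -2.0Δ₀ = -60700 cm⁻¹; plus 2 excess pairs × P = +36160 cm⁻¹; total -24540 cm⁻¹.
Thus E(LS) − E(HS) = -24540 cm⁻¹.

-24540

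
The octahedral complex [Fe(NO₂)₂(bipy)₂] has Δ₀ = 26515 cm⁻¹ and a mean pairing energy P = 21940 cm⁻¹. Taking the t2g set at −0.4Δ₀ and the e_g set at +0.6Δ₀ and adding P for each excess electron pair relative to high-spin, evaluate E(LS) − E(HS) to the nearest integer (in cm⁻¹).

Ligand charges: 2×(-1) from NO₂⁻ and 2×(+0) from bipy sum to -2; with overall charge +0, Fe is +2.
Fe sits in group 8; removing 2 electrons leaves Fe²⁺ with 8 − 2 = 6 d electrons.
In the high-spin limit (t2g^4 e_g^2) the orbital term is -0.4Δ₀ = -10606 cm⁻¹, with no excess pairing.
Low-spin: t2g^6 e_g^0, orbital CFSE = -2.4Δ₀ = -63636 cm⁻¹; plus 2 excess pairs × P = +43880 cm⁻¹; total -19756 cm⁻¹.
The difference is -19756 − (-10606) = -9150 cm⁻¹, so low-spin lies lower.

-9150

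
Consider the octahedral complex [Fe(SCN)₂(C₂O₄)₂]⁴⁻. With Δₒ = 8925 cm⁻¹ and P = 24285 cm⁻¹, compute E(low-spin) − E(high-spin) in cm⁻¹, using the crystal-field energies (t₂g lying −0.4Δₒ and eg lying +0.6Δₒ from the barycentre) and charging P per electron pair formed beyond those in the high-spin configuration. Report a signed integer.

Ligand charges: 2×(-1) from SCN⁻ and 2×(-2) from C₂O₄²⁻ sum to -6; with overall charge -4, Fe is +2.
Group 8 minus oxidation state +2 gives a d⁶ configuration for Fe²⁺.
High-spin: t₂g⁴ eg², CFSE = -0.4Δₒ = -3570 cm⁻¹.
Low-spin t₂g⁶ eg⁰ gives -2.4Δₒ = -21420 cm⁻¹, but forming 2 extra pairs costs 2P = 48570 cm⁻¹, so E(LS) = -21420 + 48570 = 27150 cm⁻¹.
Thus E(LS) − E(HS) = 30720 cm⁻¹.

30720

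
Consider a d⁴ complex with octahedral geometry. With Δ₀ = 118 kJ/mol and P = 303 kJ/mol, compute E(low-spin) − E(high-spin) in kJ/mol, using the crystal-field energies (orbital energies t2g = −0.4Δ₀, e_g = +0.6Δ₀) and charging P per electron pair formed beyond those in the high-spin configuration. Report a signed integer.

High-spin: t2g^3 e_g^1, CFSE = -0.6Δ₀ = -71 kJ/mol.
Low-spin t2g^4 e_g^0 gives -1.6Δ₀ = -189 kJ/mol, but forming 1 extra pair costs 1P = 303 kJ/mol, so E(LS) = -189 + 303 = 114 kJ/mol.
Thus E(LS) − E(HS) = 185 kJ/mol.

185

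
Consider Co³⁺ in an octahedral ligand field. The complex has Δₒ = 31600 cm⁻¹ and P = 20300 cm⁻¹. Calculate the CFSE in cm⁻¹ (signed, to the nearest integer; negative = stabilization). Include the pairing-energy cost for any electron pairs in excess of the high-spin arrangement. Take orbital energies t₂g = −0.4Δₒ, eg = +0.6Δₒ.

-35240

Co³⁺: group 9, so d-count = 9 − 3 = 6.
Since Δₒ = 31600 cm⁻¹ > P = 20300 cm⁻¹, the complex adopts the low-spin configuration.
That gives t₂g⁶ eg⁰.
Orbital CFSE = -2.4Δₒ = -2.4 × 31600 = -75840 cm⁻¹.
Excess pairs vs high-spin: 3 − 1 = 2; pairing cost = +40600 cm⁻¹.
Net CFSE = -75840 + 40600 = -35240 cm⁻¹.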